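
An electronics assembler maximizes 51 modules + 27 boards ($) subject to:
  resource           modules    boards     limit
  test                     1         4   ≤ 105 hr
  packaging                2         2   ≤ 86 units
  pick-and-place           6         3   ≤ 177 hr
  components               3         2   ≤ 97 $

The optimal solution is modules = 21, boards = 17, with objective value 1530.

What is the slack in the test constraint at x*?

16

test used = 1·21 + 4·17 = 89; slack = 105 − 89 = 16.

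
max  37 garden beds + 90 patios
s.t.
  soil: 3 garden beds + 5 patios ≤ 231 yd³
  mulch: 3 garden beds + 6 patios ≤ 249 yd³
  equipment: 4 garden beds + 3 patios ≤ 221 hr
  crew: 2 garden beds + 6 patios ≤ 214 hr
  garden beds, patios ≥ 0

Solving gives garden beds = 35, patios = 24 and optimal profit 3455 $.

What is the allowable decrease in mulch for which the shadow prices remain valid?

Binding constraints: mulch, crew. The basis is B = [[3,6],[2,6]] with det 6.
Per unit decrease in mulch, x* moves by d = (-1, 0.3333).
The basis stays optimal until garden beds reaches 0; allowable decrease = 35 yd³.

35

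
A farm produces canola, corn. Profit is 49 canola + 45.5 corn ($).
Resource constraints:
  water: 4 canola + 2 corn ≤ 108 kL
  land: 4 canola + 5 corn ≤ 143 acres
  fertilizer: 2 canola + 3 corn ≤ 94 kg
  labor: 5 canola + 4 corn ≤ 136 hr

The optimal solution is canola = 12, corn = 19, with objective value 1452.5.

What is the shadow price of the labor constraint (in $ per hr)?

7

Binding: land and labor. Non-binding: water (22 unused), fertilizer (13 unused).
Slack constraints have shadow price 0 (complementary slackness).
Dual feasibility on the basic columns requires 4·y_land + 5·y_labor = 49, 5·y_land + 4·y_labor = 45.5.
Solving: y_land = 3.5, y_labor = 7.
Shadow price of labor = 7.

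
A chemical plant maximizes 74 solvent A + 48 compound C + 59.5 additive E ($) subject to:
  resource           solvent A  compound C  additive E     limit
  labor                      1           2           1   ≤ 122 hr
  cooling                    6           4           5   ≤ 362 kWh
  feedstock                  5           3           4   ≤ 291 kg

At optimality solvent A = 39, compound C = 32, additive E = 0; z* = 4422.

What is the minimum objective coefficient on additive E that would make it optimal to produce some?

Binding: cooling and feedstock. Non-binding: labor (19 unused).
Since labor is not tight, its dual is 0.
From A_Bᵀ y = c: 6·y_cooling + 5·y_feedstock = 74; 4·y_cooling + 3·y_feedstock = 48.
→ y_cooling = 9 and y_feedstock = 4.
additive E enters the basis when its profit ≥ yᵀa₃ = 9·5 + 4·4 = 61.

61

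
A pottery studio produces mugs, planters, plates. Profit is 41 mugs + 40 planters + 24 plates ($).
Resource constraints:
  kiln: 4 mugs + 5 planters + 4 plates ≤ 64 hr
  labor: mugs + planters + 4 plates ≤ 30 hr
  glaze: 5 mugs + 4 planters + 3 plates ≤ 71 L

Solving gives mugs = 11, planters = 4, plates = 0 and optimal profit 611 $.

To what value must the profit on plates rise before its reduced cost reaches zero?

31

At the optimum: kiln uses 64 of 64 (binding); labor uses 15 of 30 (slack = 15); glaze uses 71 of 71 (binding).
Since labor is not tight, its dual is 0.
From A_Bᵀ y = c: 4·y_kiln + 5·y_glaze = 41; 5·y_kiln + 4·y_glaze = 40.
Solving: y_kiln = 4, y_glaze = 5.
plates enters the basis when its profit ≥ yᵀa₃ = 4·4 + 5·3 = 31.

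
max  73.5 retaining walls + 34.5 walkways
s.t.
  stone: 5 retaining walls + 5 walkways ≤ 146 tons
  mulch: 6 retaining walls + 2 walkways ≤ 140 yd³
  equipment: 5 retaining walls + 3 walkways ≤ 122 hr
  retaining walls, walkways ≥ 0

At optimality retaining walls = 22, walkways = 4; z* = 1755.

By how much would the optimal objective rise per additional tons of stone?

0

At the optimum: stone uses 130 of 146 (slack = 16); mulch uses 140 of 140 (binding); equipment uses 122 of 122 (binding).
Slack constraints have shadow price 0 (complementary slackness).
The binding rows give the dual system: 6·y_mulch + 5·y_equipment = 73.5 and 2·y_mulch + 3·y_equipment = 34.5.
This yields shadow prices y_mulch = 6, y_equipment = 7.5.
Shadow price of stone = 0.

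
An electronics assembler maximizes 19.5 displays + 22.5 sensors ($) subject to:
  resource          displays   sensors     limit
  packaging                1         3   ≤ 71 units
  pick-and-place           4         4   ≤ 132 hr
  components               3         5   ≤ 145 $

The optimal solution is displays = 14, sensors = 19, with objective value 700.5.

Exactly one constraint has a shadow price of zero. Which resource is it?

components

packaging: 71/71 (binding)
pick-and-place: 132/132 (binding)
components: 137/145 (slack 8)
By complementary slackness, a constraint with positive slack has shadow price 0 → components.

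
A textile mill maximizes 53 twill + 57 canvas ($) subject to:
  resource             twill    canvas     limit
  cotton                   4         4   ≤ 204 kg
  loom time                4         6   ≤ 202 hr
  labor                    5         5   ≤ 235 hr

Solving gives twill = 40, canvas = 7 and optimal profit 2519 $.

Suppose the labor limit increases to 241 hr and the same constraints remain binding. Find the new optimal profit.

2573

Check each constraint at x*: cotton 188/204 (slack 16); loom time 202/202 (tight); labor 235/235 (tight).
Since cotton is not tight, its dual is 0.
Dual feasibility on the basic columns requires 4·y_loom time + 5·y_labor = 53, 6·y_loom time + 5·y_labor = 57.
This yields shadow prices y_loom time = 2, y_labor = 9.
Δz = y_labor·Δb = 9 × (6) = 54, so new z* = 2519 + 54 = 2573.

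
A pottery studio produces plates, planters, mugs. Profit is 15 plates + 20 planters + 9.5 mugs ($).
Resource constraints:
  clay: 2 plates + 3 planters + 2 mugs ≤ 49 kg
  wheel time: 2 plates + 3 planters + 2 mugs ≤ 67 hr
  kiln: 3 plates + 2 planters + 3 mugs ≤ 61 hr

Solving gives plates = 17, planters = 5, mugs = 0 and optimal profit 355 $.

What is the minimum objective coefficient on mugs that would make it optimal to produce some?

Check each constraint at x*: clay 49/49 (tight); wheel time 49/67 (slack 18); kiln 61/61 (tight).
By complementary slackness, y = 0 for the non-binding constraint.
From A_Bᵀ y = c: 2·y_clay + 3·y_kiln = 15; 3·y_clay + 2·y_kiln = 20.
Solving: y_clay = 6, y_kiln = 1.
mugs enters the basis when its profit ≥ yᵀa₃ = 6·2 + 1·3 = 15.

15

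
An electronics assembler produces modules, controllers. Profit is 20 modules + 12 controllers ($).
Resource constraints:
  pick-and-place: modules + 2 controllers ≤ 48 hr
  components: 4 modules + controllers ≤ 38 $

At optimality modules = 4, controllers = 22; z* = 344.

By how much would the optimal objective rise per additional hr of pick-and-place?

Check each constraint at x*: pick-and-place 48/48 (tight); components 38/38 (tight).
Dual feasibility on the basic columns requires 1·y_pick-and-place + 4·y_components = 20, 2·y_pick-and-place + 1·y_components = 12.
This yields shadow prices y_pick-and-place = 4, y_components = 4.
Shadow price of pick-and-place = 4.

4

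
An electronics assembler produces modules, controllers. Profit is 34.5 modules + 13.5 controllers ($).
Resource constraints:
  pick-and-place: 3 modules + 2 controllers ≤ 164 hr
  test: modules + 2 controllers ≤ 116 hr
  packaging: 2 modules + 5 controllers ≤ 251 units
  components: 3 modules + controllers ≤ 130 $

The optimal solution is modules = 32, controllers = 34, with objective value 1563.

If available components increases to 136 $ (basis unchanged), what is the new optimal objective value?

1620

At the optimum: pick-and-place uses 164 of 164 (binding); test uses 100 of 116 (slack = 16); packaging uses 234 of 251 (slack = 17); components uses 130 of 130 (binding).
By complementary slackness, y = 0 for the non-binding constraints.
The binding rows give the dual system: 3·y_pick-and-place + 3·y_components = 34.5 and 2·y_pick-and-place + 1·y_components = 13.5.
→ y_pick-and-place = 2 and y_components = 9.5.
Δz = y_components·Δb = 9.5 × (6) = 57, so new z* = 1563 + 57 = 1620.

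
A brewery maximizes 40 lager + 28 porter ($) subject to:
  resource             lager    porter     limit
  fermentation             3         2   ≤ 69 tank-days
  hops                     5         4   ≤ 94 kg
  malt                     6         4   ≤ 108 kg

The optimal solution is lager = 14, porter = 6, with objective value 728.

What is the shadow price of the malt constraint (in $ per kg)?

5

Check each constraint at x*: fermentation 54/69 (slack 15); hops 94/94 (tight); malt 108/108 (tight).
By complementary slackness, y = 0 for the non-binding constraint.
The binding rows give the dual system: 5·y_hops + 6·y_malt = 40 and 4·y_hops + 4·y_malt = 28.
This yields shadow prices y_hops = 2, y_malt = 5.
Shadow price of malt = 5.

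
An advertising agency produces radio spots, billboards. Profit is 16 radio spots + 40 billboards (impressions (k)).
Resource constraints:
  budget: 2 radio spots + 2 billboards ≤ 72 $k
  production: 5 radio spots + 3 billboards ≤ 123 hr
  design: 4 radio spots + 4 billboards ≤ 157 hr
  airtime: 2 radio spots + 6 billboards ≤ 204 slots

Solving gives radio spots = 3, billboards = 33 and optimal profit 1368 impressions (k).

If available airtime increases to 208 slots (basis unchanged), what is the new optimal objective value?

At the optimum: budget uses 72 of 72 (binding); production uses 114 of 123 (slack = 9); design uses 144 of 157 (slack = 13); airtime uses 204 of 204 (binding).
Since production, design are not tight, their duals are 0.
The binding rows give the dual system: 2·y_budget + 2·y_airtime = 16 and 2·y_budget + 6·y_airtime = 40.
This yields shadow prices y_budget = 2, y_airtime = 6.
Δz = y_airtime·Δb = 6 × (4) = 24, so new z* = 1368 + 24 = 1392.

1392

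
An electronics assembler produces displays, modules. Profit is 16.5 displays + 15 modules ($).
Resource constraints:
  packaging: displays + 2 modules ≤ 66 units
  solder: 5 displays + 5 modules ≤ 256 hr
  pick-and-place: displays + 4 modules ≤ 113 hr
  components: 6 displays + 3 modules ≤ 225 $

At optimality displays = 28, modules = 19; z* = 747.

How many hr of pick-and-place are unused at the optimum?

pick-and-place used = 1·28 + 4·19 = 104; slack = 113 − 104 = 9.

9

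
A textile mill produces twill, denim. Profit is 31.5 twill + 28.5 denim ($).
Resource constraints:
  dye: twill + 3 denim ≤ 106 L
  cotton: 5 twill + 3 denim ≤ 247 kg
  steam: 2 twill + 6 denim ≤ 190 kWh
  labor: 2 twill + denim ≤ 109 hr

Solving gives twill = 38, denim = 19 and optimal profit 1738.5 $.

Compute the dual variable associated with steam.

Check each constraint at x*: dye 95/106 (slack 11); cotton 247/247 (tight); steam 190/190 (tight); labor 95/109 (slack 14).
Slack constraints have shadow price 0 (complementary slackness).
From A_Bᵀ y = c: 5·y_cotton + 2·y_steam = 31.5; 3·y_cotton + 6·y_steam = 28.5.
→ y_cotton = 5.5 and y_steam = 2.
Shadow price of steam = 2.

2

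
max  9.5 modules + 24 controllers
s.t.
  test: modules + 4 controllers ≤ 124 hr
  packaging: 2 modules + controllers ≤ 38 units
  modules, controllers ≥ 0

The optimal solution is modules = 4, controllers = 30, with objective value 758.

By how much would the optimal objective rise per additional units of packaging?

2

Check each constraint at x*: test 124/124 (tight); packaging 38/38 (tight).
Dual feasibility on the basic columns requires 1·y_test + 2·y_packaging = 9.5, 4·y_test + 1·y_packaging = 24.
→ y_test = 5.5 and y_packaging = 2.
Shadow price of packaging = 2.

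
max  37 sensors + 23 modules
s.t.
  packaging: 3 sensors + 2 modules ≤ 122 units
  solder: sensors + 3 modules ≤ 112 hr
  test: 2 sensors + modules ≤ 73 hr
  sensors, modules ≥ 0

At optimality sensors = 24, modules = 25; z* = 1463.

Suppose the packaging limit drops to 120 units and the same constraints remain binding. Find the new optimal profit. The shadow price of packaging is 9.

Δb = -2, so new z* = 1463 + (9)·(-2) = 1463 − 18 = 1445.

1445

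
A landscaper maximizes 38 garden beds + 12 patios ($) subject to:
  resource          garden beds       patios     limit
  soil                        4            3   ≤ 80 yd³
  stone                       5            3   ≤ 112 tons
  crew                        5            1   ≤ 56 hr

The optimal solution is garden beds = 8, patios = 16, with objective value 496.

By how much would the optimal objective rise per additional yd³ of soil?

Check each constraint at x*: soil 80/80 (tight); stone 88/112 (slack 24); crew 56/56 (tight).
Slack constraints have shadow price 0 (complementary slackness).
Dual feasibility on the basic columns requires 4·y_soil + 5·y_crew = 38, 3·y_soil + 1·y_crew = 12.
→ y_soil = 2 and y_crew = 6.
Shadow price of soil = 2.

2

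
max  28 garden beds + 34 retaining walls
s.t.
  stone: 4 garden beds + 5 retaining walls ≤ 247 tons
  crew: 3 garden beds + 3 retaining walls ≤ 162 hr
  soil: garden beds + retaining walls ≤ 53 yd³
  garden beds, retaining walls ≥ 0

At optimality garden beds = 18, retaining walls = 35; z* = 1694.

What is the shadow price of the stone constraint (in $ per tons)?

6

At the optimum: stone uses 247 of 247 (binding); crew uses 159 of 162 (slack = 3); soil uses 53 of 53 (binding).
Since crew is not tight, its dual is 0.
From A_Bᵀ y = c: 4·y_stone + 1·y_soil = 28; 5·y_stone + 1·y_soil = 34.
This yields shadow prices y_stone = 6, y_soil = 4.
Shadow price of stone = 6.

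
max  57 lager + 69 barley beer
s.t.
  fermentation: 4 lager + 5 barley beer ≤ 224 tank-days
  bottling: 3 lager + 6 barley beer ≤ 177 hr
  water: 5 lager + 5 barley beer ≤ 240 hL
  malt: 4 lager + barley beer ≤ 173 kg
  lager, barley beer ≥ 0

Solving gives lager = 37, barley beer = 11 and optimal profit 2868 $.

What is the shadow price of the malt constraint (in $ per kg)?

Binding: bottling and water. Non-binding: fermentation (21 unused), malt (14 unused).
Since fermentation, malt are not tight, their duals are 0.
The binding rows give the dual system: 3·y_bottling + 5·y_water = 57 and 6·y_bottling + 5·y_water = 69.
Solving: y_bottling = 4, y_water = 9.
Shadow price of malt = 0.

0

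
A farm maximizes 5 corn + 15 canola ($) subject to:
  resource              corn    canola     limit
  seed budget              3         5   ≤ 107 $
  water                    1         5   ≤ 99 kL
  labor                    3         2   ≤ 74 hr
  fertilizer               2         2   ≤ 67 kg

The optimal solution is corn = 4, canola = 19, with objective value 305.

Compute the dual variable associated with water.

At the optimum: seed budget uses 107 of 107 (binding); water uses 99 of 99 (binding); labor uses 50 of 74 (slack = 24); fertilizer uses 46 of 67 (slack = 21).
Slack constraints have shadow price 0 (complementary slackness).
Dual feasibility on the basic columns requires 3·y_seed budget + 1·y_water = 5, 5·y_seed budget + 5·y_water = 15.
→ y_seed budget = 1 and y_water = 2.
Shadow price of water = 2.

2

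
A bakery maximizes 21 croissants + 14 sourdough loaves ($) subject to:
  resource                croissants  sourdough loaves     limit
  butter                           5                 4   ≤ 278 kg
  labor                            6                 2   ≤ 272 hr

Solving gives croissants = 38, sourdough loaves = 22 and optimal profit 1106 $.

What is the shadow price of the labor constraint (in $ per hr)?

1

Both butter and labor are binding at x*.
The binding rows give the dual system: 5·y_butter + 6·y_labor = 21 and 4·y_butter + 2·y_labor = 14.
→ y_butter = 3 and y_labor = 1.
Shadow price of labor = 1.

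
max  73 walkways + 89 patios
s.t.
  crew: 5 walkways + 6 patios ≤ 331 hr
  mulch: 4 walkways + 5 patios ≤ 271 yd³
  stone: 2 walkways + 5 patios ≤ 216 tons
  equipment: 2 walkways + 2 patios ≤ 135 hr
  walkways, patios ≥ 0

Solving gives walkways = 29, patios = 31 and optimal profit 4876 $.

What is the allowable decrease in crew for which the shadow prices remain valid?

0.3

Binding constraints: crew, mulch. The basis is B = [[5,6],[4,5]] with det 1.
Per unit decrease in crew, x* moves by d = (-5, 4).
The basis stays optimal until stone becomes binding; allowable decrease = 0.3 hr.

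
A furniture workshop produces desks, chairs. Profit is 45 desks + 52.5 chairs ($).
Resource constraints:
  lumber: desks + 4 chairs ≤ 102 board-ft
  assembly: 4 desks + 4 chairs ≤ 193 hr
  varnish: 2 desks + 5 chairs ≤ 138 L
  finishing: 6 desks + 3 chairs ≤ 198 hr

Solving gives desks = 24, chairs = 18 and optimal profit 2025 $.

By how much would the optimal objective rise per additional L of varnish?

Binding: varnish and finishing. Non-binding: lumber (6 unused), assembly (25 unused).
By complementary slackness, y = 0 for the non-binding constraints.
Dual feasibility on the basic columns requires 2·y_varnish + 6·y_finishing = 45, 5·y_varnish + 3·y_finishing = 52.5.
→ y_varnish = 7.5 and y_finishing = 5.
Shadow price of varnish = 7.5.

7.5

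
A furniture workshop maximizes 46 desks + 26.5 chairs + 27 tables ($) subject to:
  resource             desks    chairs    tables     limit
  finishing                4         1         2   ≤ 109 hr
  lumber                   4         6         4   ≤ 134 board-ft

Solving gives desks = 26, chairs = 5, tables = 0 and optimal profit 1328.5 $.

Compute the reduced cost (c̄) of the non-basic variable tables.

Check each constraint at x*: finishing 109/109 (tight); lumber 134/134 (tight).
Dual feasibility on the basic columns requires 4·y_finishing + 4·y_lumber = 46, 1·y_finishing + 6·y_lumber = 26.5.
→ y_finishing = 8.5 and y_lumber = 3.
Reduced cost of tables: c₃ − yᵀa₃ = 27 − (8.5·2 + 3·4) = 27 − 29 = -2.

-2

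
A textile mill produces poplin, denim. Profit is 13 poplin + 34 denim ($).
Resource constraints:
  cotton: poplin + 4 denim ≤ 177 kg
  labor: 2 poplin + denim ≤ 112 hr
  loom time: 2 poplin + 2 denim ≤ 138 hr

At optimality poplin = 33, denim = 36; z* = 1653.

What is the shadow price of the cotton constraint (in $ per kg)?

At the optimum: cotton uses 177 of 177 (binding); labor uses 102 of 112 (slack = 10); loom time uses 138 of 138 (binding).
Slack constraints have shadow price 0 (complementary slackness).
From A_Bᵀ y = c: 1·y_cotton + 2·y_loom time = 13; 4·y_cotton + 2·y_loom time = 34.
Solving: y_cotton = 7, y_loom time = 3.
Shadow price of cotton = 7.

7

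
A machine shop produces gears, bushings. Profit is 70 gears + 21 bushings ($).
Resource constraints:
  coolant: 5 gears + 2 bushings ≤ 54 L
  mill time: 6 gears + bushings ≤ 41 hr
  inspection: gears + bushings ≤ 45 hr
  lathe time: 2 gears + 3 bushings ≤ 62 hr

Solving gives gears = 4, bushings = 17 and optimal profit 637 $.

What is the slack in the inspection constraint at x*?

inspection used = 1·4 + 1·17 = 21; slack = 45 − 21 = 24.

24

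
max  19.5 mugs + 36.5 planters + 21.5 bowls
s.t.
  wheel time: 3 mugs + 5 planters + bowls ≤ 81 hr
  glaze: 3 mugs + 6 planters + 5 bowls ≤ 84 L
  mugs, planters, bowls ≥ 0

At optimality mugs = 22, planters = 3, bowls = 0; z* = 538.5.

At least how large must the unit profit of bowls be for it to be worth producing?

22.5

At the optimum: wheel time uses 81 of 81 (binding); glaze uses 84 of 84 (binding).
From A_Bᵀ y = c: 3·y_wheel time + 3·y_glaze = 19.5; 5·y_wheel time + 6·y_glaze = 36.5.
This yields shadow prices y_wheel time = 2.5, y_glaze = 4.
bowls enters the basis when its profit ≥ yᵀa₃ = 2.5·1 + 4·5 = 22.5.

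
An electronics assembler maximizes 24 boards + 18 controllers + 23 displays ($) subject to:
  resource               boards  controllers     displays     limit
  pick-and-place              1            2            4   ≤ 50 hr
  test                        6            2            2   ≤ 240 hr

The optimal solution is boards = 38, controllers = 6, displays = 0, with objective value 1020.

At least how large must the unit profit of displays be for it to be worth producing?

30

At the optimum: pick-and-place uses 50 of 50 (binding); test uses 240 of 240 (binding).
Dual feasibility on the basic columns requires 1·y_pick-and-place + 6·y_test = 24, 2·y_pick-and-place + 2·y_test = 18.
Solving: y_pick-and-place = 6, y_test = 3.
displays enters the basis when its profit ≥ yᵀa₃ = 6·4 + 3·2 = 30.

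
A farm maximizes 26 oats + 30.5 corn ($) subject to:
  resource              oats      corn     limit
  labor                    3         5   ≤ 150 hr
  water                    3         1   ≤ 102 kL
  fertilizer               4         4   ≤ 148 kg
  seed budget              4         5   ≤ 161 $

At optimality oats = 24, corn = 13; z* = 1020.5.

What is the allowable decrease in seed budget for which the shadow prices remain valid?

8.5

Binding constraints: fertilizer, seed budget. The basis is B = [[4,4],[4,5]] with det 4.
Per unit decrease in seed budget, x* moves by d = (1, -1).
The basis stays optimal until water becomes binding; allowable decrease = 8.5 $.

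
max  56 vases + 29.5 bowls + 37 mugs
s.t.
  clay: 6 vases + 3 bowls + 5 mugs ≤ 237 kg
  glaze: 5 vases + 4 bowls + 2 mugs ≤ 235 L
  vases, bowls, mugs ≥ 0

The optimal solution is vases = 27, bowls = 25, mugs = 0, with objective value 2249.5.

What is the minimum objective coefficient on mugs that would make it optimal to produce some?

At the optimum: clay uses 237 of 237 (binding); glaze uses 235 of 235 (binding).
From A_Bᵀ y = c: 6·y_clay + 5·y_glaze = 56; 3·y_clay + 4·y_glaze = 29.5.
Solving: y_clay = 8.5, y_glaze = 1.
mugs enters the basis when its profit ≥ yᵀa₃ = 8.5·5 + 1·2 = 44.5.

44.5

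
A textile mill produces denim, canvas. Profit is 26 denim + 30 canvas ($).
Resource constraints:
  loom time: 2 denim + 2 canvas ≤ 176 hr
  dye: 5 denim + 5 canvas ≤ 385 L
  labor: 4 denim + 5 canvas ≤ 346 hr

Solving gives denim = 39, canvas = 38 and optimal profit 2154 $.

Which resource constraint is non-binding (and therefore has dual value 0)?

loom time

loom time: 154/176 (slack 22)
dye: 385/385 (binding)
labor: 346/346 (binding)
By complementary slackness, a constraint with positive slack has shadow price 0 → loom time.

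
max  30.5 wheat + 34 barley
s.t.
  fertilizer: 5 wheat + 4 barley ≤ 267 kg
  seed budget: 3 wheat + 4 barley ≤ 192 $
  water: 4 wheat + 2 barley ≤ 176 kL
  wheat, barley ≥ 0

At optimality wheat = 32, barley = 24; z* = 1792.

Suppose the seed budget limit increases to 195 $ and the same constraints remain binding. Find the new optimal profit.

At the optimum: fertilizer uses 256 of 267 (slack = 11); seed budget uses 192 of 192 (binding); water uses 176 of 176 (binding).
By complementary slackness, y = 0 for the non-binding constraint.
Dual feasibility on the basic columns requires 3·y_seed budget + 4·y_water = 30.5, 4·y_seed budget + 2·y_water = 34.
→ y_seed budget = 7.5 and y_water = 2.
Δz = y_seed budget·Δb = 7.5 × (3) = 22.5, so new z* = 1792 + 22.5 = 1814.5.

1814.5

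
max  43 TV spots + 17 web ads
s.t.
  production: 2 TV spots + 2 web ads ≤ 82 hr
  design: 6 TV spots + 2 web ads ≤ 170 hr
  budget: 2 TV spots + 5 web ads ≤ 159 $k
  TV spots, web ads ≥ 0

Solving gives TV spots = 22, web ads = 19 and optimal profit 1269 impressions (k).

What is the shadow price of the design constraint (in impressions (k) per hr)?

Binding: production and design. Non-binding: budget (20 unused).
By complementary slackness, y = 0 for the non-binding constraint.
Dual feasibility on the basic columns requires 2·y_production + 6·y_design = 43, 2·y_production + 2·y_design = 17.
This yields shadow prices y_production = 2, y_design = 6.5.
Shadow price of design = 6.5.

6.5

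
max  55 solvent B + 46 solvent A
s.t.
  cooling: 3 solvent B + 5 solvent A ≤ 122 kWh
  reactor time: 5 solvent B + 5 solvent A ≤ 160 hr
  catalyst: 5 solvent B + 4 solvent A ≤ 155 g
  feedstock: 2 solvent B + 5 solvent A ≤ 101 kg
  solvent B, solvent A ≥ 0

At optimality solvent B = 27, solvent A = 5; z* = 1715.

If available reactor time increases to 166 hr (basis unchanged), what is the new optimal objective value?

Check each constraint at x*: cooling 106/122 (slack 16); reactor time 160/160 (tight); catalyst 155/155 (tight); feedstock 79/101 (slack 22).
Since cooling, feedstock are not tight, their duals are 0.
From A_Bᵀ y = c: 5·y_reactor time + 5·y_catalyst = 55; 5·y_reactor time + 4·y_catalyst = 46.
Solving: y_reactor time = 2, y_catalyst = 9.
Δz = y_reactor time·Δb = 2 × (6) = 12, so new z* = 1715 + 12 = 1727.

1727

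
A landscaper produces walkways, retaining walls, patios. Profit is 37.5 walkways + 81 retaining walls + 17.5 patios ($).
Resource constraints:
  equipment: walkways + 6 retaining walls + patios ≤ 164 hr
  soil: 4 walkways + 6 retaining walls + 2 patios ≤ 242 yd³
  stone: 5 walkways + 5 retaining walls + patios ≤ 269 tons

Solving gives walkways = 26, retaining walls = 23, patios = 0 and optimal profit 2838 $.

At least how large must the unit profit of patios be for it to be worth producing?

21.5

Binding: equipment and soil. Non-binding: stone (24 unused).
Since stone is not tight, its dual is 0.
From A_Bᵀ y = c: 1·y_equipment + 4·y_soil = 37.5; 6·y_equipment + 6·y_soil = 81.
This yields shadow prices y_equipment = 5.5, y_soil = 8.
patios enters the basis when its profit ≥ yᵀa₃ = 5.5·1 + 8·2 = 21.5.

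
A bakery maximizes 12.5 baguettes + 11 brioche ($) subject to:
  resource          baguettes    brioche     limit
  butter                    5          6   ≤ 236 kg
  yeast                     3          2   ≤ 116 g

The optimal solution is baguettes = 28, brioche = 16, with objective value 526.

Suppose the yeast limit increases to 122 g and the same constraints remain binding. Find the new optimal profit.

541

Both butter and yeast are binding at x*.
Dual feasibility on the basic columns requires 5·y_butter + 3·y_yeast = 12.5, 6·y_butter + 2·y_yeast = 11.
Solving: y_butter = 1, y_yeast = 2.5.
Δz = y_yeast·Δb = 2.5 × (6) = 15, so new z* = 526 + 15 = 541.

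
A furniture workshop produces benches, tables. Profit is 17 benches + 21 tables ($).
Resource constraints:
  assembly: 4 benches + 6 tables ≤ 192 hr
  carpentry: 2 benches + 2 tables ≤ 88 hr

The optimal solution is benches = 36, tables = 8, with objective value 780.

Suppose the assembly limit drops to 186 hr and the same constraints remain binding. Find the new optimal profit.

768

Both assembly and carpentry are binding at x*.
The binding rows give the dual system: 4·y_assembly + 2·y_carpentry = 17 and 6·y_assembly + 2·y_carpentry = 21.
→ y_assembly = 2 and y_carpentry = 4.5.
Δz = y_assembly·Δb = 2 × (-6) = -12, so new z* = 780 − 12 = 768.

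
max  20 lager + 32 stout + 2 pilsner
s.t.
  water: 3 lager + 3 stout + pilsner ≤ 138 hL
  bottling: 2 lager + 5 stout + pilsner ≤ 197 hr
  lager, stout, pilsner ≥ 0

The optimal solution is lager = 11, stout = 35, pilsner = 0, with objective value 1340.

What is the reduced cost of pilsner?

-6

Both water and bottling are binding at x*.
The binding rows give the dual system: 3·y_water + 2·y_bottling = 20 and 3·y_water + 5·y_bottling = 32.
→ y_water = 4 and y_bottling = 4.
Reduced cost of pilsner: c₃ − yᵀa₃ = 2 − (4·1 + 4·1) = 2 − 8 = -6.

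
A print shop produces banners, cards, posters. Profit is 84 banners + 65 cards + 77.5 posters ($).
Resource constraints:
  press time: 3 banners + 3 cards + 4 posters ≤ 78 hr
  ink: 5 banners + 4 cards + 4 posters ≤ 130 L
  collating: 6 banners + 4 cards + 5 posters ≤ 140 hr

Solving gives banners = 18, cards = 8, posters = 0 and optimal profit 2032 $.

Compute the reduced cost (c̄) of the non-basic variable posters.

-6

At the optimum: press time uses 78 of 78 (binding); ink uses 122 of 130 (slack = 8); collating uses 140 of 140 (binding).
Slack constraints have shadow price 0 (complementary slackness).
The binding rows give the dual system: 3·y_press time + 6·y_collating = 84 and 3·y_press time + 4·y_collating = 65.
→ y_press time = 9 and y_collating = 9.5.
Reduced cost of posters: c₃ − yᵀa₃ = 77.5 − (9·4 + 9.5·5) = 77.5 − 83.5 = -6.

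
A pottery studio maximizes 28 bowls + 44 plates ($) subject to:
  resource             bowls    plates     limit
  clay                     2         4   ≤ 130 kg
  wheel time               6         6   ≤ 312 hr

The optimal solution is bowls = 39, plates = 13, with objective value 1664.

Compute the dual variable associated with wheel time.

2

At the optimum: clay uses 130 of 130 (binding); wheel time uses 312 of 312 (binding).
From A_Bᵀ y = c: 2·y_clay + 6·y_wheel time = 28; 4·y_clay + 6·y_wheel time = 44.
→ y_clay = 8 and y_wheel time = 2.
Shadow price of wheel time = 2.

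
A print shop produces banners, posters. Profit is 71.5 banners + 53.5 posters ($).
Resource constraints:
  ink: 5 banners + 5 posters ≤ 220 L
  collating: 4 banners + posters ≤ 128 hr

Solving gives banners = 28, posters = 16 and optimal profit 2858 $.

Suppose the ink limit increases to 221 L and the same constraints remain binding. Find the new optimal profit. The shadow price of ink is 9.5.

Δb = 1, so new z* = 2858 + (9.5)·(1) = 2858 + 9.5 = 2867.5.

2867.5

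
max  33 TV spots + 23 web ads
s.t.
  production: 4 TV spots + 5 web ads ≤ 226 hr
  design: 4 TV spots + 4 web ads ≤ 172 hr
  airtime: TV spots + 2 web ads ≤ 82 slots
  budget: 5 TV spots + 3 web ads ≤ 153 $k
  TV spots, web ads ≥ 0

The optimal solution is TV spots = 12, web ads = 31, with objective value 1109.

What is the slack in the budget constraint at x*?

budget used = 5·12 + 3·31 = 153; slack = 153 − 153 = 0.

0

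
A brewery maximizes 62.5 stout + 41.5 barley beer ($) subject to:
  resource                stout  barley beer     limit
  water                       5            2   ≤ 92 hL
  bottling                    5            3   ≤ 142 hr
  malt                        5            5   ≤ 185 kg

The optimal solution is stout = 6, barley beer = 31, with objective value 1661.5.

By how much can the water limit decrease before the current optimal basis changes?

Binding constraints: water, malt. The basis is B = [[5,2],[5,5]] with det 15.
Per unit decrease in water, x* moves by d = (-0.3333, 0.3333).
The basis stays optimal until stout reaches 0; allowable decrease = 18 hL.

18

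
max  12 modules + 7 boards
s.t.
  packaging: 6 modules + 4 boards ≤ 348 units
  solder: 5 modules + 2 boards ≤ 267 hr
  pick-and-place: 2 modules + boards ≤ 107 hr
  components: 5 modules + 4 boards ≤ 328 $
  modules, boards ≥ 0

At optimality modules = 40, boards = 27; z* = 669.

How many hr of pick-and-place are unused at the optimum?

pick-and-place used = 2·40 + 1·27 = 107; slack = 107 − 107 = 0.

0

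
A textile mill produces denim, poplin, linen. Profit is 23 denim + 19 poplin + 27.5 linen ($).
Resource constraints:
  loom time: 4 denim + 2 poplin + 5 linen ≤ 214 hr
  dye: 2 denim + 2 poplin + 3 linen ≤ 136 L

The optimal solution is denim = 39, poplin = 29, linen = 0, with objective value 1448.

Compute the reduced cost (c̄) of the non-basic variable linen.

Check each constraint at x*: loom time 214/214 (tight); dye 136/136 (tight).
From A_Bᵀ y = c: 4·y_loom time + 2·y_dye = 23; 2·y_loom time + 2·y_dye = 19.
This yields shadow prices y_loom time = 2, y_dye = 7.5.
Reduced cost of linen: c₃ − yᵀa₃ = 27.5 − (2·5 + 7.5·3) = 27.5 − 32.5 = -5.

-5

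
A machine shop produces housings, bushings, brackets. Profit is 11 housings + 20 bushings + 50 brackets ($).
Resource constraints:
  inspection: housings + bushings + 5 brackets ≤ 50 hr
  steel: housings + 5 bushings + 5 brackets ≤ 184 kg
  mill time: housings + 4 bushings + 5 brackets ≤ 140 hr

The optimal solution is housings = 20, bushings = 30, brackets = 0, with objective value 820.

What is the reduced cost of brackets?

-5

At the optimum: inspection uses 50 of 50 (binding); steel uses 170 of 184 (slack = 14); mill time uses 140 of 140 (binding).
Slack constraints have shadow price 0 (complementary slackness).
The binding rows give the dual system: 1·y_inspection + 1·y_mill time = 11 and 1·y_inspection + 4·y_mill time = 20.
→ y_inspection = 8 and y_mill time = 3.
Reduced cost of brackets: c₃ − yᵀa₃ = 50 − (8·5 + 3·5) = 50 − 55 = -5.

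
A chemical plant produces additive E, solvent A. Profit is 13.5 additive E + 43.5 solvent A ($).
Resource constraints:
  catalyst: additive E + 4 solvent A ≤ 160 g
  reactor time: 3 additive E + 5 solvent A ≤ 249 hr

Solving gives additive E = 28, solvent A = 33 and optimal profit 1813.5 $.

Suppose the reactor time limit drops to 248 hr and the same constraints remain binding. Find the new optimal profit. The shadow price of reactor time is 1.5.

1812

Δb = -1, so new z* = 1813.5 + (1.5)·(-1) = 1813.5 − 1.5 = 1812.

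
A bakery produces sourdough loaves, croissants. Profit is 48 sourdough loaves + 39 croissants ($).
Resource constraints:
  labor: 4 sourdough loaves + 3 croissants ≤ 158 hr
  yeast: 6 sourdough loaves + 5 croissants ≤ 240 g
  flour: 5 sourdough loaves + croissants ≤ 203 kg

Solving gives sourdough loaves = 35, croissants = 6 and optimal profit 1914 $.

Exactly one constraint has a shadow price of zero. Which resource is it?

flour

labor: 158/158 (binding)
yeast: 240/240 (binding)
flour: 181/203 (slack 22)
By complementary slackness, a constraint with positive slack has shadow price 0 → flour.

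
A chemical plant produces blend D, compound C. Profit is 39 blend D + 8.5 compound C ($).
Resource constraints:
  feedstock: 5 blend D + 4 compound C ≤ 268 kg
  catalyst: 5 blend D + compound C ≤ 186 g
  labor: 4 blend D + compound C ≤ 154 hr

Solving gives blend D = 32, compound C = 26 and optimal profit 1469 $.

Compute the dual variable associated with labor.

At the optimum: feedstock uses 264 of 268 (slack = 4); catalyst uses 186 of 186 (binding); labor uses 154 of 154 (binding).
Slack constraints have shadow price 0 (complementary slackness).
The binding rows give the dual system: 5·y_catalyst + 4·y_labor = 39 and 1·y_catalyst + 1·y_labor = 8.5.
Solving: y_catalyst = 5, y_labor = 3.5.
Shadow price of labor = 3.5.

3.5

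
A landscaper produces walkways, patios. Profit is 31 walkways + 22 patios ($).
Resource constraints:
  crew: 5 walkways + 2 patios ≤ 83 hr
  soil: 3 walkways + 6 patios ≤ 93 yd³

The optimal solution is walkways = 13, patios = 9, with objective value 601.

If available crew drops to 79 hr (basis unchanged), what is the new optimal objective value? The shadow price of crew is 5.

Δb = -4, so new z* = 601 + (5)·(-4) = 601 − 20 = 581.

581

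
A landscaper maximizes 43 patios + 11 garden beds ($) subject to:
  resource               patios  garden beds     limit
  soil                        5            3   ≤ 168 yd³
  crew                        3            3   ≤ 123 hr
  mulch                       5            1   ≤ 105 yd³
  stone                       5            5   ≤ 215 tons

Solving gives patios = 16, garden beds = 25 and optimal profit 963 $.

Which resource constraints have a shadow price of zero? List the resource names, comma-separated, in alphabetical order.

soil: 155/168 (slack 13)
crew: 123/123 (binding)
mulch: 105/105 (binding)
stone: 205/215 (slack 10)
By complementary slackness, a constraint with positive slack has shadow price 0 → soil, stone.

soil, stone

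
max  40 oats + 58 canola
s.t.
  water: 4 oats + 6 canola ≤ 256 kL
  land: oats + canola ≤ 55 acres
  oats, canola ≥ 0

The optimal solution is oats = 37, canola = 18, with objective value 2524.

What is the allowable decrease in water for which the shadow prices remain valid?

36

Binding constraints: water, land. The basis is B = [[4,6],[1,1]] with det -2.
Per unit decrease in water, x* moves by d = (0.5, -0.5).
The basis stays optimal until canola reaches 0; allowable decrease = 36 kL.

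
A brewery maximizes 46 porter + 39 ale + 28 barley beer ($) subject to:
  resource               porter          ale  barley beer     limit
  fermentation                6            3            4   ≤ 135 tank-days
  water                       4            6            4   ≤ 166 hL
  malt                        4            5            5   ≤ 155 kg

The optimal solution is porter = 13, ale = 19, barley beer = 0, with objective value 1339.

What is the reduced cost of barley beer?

-8

At the optimum: fermentation uses 135 of 135 (binding); water uses 166 of 166 (binding); malt uses 147 of 155 (slack = 8).
Since malt is not tight, its dual is 0.
Dual feasibility on the basic columns requires 6·y_fermentation + 4·y_water = 46, 3·y_fermentation + 6·y_water = 39.
This yields shadow prices y_fermentation = 5, y_water = 4.
Reduced cost of barley beer: c₃ − yᵀa₃ = 28 − (5·4 + 4·4) = 28 − 36 = -8.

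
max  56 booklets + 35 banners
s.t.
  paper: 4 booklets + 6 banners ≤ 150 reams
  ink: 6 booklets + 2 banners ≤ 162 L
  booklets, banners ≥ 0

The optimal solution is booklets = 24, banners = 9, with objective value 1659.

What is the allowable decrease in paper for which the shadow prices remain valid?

Binding constraints: paper, ink. The basis is B = [[4,6],[6,2]] with det -28.
Per unit decrease in paper, x* moves by d = (0.0714, -0.2143).
The basis stays optimal until banners reaches 0; allowable decrease = 42 reams.

42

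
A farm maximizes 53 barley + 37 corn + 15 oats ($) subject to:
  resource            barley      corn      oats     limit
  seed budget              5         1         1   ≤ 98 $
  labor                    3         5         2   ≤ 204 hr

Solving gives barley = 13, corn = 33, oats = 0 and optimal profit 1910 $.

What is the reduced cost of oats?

-4

At the optimum: seed budget uses 98 of 98 (binding); labor uses 204 of 204 (binding).
Dual feasibility on the basic columns requires 5·y_seed budget + 3·y_labor = 53, 1·y_seed budget + 5·y_labor = 37.
→ y_seed budget = 7 and y_labor = 6.
Reduced cost of oats: c₃ − yᵀa₃ = 15 − (7·1 + 6·2) = 15 − 19 = -4.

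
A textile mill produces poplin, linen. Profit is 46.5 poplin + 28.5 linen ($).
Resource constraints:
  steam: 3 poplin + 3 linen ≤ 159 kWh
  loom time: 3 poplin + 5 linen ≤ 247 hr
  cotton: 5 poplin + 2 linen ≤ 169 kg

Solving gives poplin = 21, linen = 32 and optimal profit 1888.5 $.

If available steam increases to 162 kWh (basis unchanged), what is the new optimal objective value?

1905

Check each constraint at x*: steam 159/159 (tight); loom time 223/247 (slack 24); cotton 169/169 (tight).
By complementary slackness, y = 0 for the non-binding constraint.
Dual feasibility on the basic columns requires 3·y_steam + 5·y_cotton = 46.5, 3·y_steam + 2·y_cotton = 28.5.
Solving: y_steam = 5.5, y_cotton = 6.
Δz = y_steam·Δb = 5.5 × (3) = 16.5, so new z* = 1888.5 + 16.5 = 1905.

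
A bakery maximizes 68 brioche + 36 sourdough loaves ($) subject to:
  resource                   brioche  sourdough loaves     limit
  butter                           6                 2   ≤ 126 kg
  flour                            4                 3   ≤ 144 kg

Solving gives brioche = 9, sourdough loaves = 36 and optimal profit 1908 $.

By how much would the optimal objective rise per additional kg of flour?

8

At the optimum: butter uses 126 of 126 (binding); flour uses 144 of 144 (binding).
From A_Bᵀ y = c: 6·y_butter + 4·y_flour = 68; 2·y_butter + 3·y_flour = 36.
→ y_butter = 6 and y_flour = 8.
Shadow price of flour = 8.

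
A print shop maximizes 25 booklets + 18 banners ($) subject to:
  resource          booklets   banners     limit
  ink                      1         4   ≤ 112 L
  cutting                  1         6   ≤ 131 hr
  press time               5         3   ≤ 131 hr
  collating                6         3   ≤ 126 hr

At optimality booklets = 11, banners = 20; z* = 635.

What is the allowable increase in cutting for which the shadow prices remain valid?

33

Binding constraints: cutting, collating. The basis is B = [[1,6],[6,3]] with det -33.
Per unit increase in cutting, x* moves by d = (-0.0909, 0.1818).
The basis stays optimal until ink becomes binding; allowable increase = 33 hr.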